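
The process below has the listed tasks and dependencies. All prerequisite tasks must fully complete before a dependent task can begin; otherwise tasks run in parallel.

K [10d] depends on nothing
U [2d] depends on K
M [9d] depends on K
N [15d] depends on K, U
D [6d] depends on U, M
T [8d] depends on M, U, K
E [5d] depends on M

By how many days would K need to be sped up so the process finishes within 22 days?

5

Current finish: 27 days; target: 22.
K is on every critical path, so each day cut from K cuts the finish by one (this holds down to a finish of 18).
Need 27 − 22 = 5 days off K → K becomes 5 days, finish becomes 22.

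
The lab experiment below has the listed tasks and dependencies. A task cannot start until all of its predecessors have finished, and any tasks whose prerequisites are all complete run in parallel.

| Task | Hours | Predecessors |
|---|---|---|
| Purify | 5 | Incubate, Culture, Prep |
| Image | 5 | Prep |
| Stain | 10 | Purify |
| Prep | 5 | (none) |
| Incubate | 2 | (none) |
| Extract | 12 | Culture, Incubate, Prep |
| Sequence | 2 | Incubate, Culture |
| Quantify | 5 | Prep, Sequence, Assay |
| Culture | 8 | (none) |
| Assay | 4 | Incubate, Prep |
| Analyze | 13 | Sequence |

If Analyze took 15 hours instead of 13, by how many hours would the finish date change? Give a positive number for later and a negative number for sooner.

2

Critical path before the change: Culture→Sequence→Analyze = 8+2+13 = 23 giving 23 hours.
Analyze lies on that path, so at 15 hours the path becomes 25 hours.
No other chain overtakes it, so the finish is 25 hours.
Change in finish: 25 − 23 = +2 hours.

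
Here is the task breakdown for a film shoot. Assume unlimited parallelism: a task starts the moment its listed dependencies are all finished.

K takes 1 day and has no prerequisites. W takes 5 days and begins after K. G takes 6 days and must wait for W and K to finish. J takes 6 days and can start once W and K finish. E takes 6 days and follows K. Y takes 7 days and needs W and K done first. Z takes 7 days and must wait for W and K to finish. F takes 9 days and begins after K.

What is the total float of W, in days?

0

Critical path: K→W→Y = 1+5+7 = 13, so the finish is 13 days.
W finishes as early as 6 and must finish by 6.
Slack of W = 1 − 1 = 0 days.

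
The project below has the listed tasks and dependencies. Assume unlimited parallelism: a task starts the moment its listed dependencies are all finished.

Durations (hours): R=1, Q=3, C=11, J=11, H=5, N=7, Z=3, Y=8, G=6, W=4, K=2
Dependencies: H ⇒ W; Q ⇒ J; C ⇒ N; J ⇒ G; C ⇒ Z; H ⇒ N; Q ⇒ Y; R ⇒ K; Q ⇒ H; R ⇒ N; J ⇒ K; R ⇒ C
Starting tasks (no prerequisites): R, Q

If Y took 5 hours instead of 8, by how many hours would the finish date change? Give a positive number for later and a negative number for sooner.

0

Critical path before the change: Q→J→G = 3+11+6 = 20 giving 20 hours.
Y has 9 hours of float (longest path through it is 11).
No other chain overtakes it, so the finish is 20 hours.
Change in finish: 20 − 20 = +0 hours.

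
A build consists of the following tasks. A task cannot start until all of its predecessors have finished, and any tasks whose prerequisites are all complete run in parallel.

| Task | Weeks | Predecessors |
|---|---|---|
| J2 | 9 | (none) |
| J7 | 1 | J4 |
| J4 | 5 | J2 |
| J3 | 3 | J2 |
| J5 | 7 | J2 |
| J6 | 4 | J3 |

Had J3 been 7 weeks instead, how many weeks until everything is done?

Critical path before the change: J2→J3→J6 = 9+3+4 = 16 giving 16 weeks.
J3 lies on that path, so at 7 weeks the path becomes 20 weeks.
That remains the longest chain; total 20 weeks.

20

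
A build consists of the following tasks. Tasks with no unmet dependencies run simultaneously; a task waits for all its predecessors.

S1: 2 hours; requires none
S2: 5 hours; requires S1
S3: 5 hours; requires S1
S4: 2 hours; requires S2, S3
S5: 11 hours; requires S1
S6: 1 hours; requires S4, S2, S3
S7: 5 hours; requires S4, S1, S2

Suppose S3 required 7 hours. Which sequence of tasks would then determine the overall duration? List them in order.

The binding path is S1→S3→S4→S7 = 2+5+2+5 = 14; finish at 14 hours.
S3 is on the critical path; changing it to 7 makes that path 16 hours.
The critical path is still S1→S3→S4→S7; finish is now 16 hours.

S1, S3, S4, S7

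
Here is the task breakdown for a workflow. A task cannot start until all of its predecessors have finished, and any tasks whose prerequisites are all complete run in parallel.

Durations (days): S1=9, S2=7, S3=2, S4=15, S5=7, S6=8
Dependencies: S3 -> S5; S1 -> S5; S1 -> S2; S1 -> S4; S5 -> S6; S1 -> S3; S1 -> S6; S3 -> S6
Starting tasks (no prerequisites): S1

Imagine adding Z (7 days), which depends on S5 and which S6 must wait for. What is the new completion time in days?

Originally the project takes 26 days.
With Z inserted, S6 now waits for max(S1, S3, S5, Z).
New critical path: S1→S3→S5→Z→S6 = 9+2+7+7+8 = 33 ⇒ 33 days.

33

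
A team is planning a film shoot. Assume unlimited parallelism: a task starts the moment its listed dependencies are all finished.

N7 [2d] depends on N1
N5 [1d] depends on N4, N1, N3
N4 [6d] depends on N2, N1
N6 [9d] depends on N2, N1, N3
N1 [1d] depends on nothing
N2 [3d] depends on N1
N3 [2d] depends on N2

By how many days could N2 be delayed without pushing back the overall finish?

N1→N2→N3→N6 = 1+3+2+9 = 15 sets the makespan at 15 days.
Longest path through N2: 15 days (earliest finish 4, latest finish 4).
Slack of N2 = 1 − 1 = 0 days.

0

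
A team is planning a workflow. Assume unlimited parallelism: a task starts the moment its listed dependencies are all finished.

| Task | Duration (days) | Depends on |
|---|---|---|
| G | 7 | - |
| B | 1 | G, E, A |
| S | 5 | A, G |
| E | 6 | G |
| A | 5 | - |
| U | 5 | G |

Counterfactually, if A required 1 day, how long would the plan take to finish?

14

Critical path before the change: G→E→B = 7+6+1 = 14 giving 14 days.
The longest path through A is only 10 days, so A has float 4.
No other chain overtakes it, so the finish is 14 days.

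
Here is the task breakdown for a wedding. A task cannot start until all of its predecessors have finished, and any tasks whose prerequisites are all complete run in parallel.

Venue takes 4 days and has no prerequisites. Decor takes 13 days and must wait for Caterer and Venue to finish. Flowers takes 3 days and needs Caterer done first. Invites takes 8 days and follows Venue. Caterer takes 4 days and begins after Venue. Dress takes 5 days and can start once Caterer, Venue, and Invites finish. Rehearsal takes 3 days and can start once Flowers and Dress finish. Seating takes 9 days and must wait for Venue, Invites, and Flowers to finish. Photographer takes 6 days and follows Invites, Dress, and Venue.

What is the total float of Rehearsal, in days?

Venue→Invites→Dress→Photographer = 4+8+5+6 = 23 sets the makespan at 23 days.
Longest path through Rehearsal: 20 days (earliest finish 20, latest finish 23).
So Rehearsal can slip 23 − 20 = 3 days.

3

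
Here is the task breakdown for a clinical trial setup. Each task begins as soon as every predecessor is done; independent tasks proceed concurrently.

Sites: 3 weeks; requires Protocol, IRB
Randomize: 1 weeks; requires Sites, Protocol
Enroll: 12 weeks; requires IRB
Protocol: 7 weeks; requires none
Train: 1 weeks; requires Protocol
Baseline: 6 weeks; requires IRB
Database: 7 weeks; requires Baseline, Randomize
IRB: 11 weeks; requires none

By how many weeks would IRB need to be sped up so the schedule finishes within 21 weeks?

Current finish: 24 weeks; target: 21.
IRB is on every critical path, so each week cut from IRB cuts the finish by one (this holds down to a finish of 18).
Need 24 − 21 = 3 weeks off IRB → IRB becomes 8 weeks, finish becomes 21.

3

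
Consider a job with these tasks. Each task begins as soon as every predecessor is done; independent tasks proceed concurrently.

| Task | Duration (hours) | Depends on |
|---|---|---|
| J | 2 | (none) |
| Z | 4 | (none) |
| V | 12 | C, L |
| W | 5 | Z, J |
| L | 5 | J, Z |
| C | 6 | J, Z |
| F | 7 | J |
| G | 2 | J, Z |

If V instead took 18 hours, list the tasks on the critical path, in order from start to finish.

Z, C, V

Actual critical path: Z→C→V = 4+6+12 = 22 ⇒ 22 hours.
V lies on that path, so at 18 hours the path becomes 28 hours.
No other chain overtakes it, so the finish is 28 hours.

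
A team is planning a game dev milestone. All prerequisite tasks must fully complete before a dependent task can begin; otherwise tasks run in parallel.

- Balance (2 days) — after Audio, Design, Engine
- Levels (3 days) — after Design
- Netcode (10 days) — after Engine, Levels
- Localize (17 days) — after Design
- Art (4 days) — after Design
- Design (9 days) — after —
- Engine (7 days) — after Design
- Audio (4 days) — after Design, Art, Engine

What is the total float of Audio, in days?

4

The longest chain is Design→Engine→Netcode = 9+7+10 = 26; overall finish 26 days.
Longest path through Audio: 22 days (earliest finish 20, latest finish 24).
Slack of Audio = 20 − 16 = 4 days.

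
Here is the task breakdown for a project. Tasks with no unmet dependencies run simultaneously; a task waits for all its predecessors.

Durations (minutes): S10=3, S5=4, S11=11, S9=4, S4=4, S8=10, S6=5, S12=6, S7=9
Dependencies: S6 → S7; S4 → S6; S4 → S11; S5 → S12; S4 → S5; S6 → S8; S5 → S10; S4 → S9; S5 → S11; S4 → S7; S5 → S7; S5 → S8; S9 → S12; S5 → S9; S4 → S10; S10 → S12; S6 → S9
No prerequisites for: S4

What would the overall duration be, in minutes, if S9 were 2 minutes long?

Baseline: S4→S6→S9→S12 = 4+5+4+6 = 19 → 19 minutes.
S9 is on the critical path; changing it to 2 makes that path 17 minutes.
New critical path: S4→S5→S11 = 4+4+11 = 19 ⇒ 19 minutes.

19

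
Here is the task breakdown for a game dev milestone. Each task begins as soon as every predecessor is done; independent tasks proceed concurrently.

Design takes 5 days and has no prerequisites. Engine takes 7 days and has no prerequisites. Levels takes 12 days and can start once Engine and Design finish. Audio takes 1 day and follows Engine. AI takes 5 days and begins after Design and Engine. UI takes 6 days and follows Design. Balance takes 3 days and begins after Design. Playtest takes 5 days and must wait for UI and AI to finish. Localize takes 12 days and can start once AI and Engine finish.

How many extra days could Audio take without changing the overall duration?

Engine→AI→Localize = 7+5+12 = 24 sets the makespan at 24 days.
Audio finishes as early as 8 and must finish by 24.
So Audio can slip 24 − 8 = 16 days.

16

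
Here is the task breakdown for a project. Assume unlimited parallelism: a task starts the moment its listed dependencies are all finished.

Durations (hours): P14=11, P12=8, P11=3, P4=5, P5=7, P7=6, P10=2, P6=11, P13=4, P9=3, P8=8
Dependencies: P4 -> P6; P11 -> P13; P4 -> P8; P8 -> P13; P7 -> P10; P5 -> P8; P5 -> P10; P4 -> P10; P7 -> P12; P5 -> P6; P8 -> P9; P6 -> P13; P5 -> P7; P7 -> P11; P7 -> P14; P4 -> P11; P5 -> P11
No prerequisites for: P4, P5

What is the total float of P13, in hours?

2

P5→P7→P14 = 7+6+11 = 24 sets the makespan at 24 hours.
Longest path through P13: 22 hours (earliest finish 22, latest finish 24).
So P13 can slip 24 − 22 = 2 hours.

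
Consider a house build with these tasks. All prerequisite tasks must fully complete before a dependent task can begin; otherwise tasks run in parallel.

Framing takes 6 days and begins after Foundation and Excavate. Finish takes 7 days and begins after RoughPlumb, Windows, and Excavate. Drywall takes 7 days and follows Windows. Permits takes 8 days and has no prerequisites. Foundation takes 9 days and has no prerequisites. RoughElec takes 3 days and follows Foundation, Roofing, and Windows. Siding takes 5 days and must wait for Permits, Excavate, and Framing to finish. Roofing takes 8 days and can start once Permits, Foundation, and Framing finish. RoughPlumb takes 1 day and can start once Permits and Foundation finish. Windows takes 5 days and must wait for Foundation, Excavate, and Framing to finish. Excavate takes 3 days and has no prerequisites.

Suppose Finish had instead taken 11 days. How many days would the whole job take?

31

The binding path is Foundation→Framing→Windows→Finish = 9+6+5+7 = 27; finish at 27 days.
Finish lies on that path, so at 11 days the path becomes 31 days.
The critical path is still Foundation→Framing→Windows→Finish; finish is now 31 days.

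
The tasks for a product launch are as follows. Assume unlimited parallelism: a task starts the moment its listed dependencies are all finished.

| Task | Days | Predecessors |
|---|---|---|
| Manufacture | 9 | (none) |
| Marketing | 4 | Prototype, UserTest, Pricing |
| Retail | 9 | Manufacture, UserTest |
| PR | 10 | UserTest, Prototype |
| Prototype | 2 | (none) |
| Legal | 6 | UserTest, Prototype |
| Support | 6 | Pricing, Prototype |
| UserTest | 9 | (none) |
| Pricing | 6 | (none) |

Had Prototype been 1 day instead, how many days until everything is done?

Critical path before the change: UserTest→PR = 9+10 = 19 giving 19 days.
Prototype has 7 days of float (longest path through it is 12).
That remains the longest chain; total 19 days.

19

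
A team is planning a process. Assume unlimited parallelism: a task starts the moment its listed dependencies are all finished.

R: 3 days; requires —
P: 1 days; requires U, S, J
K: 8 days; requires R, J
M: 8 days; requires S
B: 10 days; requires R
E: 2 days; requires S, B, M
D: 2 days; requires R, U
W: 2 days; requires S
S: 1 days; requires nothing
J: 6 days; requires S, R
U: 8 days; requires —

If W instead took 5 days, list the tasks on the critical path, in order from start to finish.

The binding path is R→J→K = 3+6+8 = 17; finish at 17 days.
W is off the critical path — its longest chain is 3 days, giving 14 of slack.
That remains the longest chain; total 17 days.

R, J, K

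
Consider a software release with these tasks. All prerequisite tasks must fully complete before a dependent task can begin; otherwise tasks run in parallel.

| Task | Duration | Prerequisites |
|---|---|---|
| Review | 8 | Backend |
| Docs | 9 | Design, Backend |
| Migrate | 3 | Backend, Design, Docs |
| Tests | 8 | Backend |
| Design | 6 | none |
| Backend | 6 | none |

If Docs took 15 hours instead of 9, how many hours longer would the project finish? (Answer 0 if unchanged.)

6

Actual critical path: Design→Docs→Migrate = 6+9+3 = 18 ⇒ 18 hours.
Docs is on the critical path; changing it to 15 makes that path 24 hours.
The critical path is still Design→Docs→Migrate; finish is now 24 hours.
Change in finish: 24 − 18 = +6 hours.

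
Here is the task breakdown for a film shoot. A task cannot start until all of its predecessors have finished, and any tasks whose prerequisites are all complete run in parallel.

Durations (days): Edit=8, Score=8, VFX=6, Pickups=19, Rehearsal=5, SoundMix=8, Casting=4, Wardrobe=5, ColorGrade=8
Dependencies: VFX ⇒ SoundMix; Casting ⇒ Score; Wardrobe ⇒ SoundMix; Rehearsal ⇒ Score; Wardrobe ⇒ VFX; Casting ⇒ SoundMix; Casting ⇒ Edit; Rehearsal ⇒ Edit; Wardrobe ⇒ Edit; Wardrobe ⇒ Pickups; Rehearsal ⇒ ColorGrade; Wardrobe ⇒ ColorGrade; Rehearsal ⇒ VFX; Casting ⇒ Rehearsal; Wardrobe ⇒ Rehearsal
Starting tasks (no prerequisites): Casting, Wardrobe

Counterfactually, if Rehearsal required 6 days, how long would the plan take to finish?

25

The binding path is Wardrobe→Rehearsal→VFX→SoundMix = 5+5+6+8 = 24; finish at 24 days.
Rehearsal lies on that path, so at 6 days the path becomes 25 days.
No other chain overtakes it, so the finish is 25 days.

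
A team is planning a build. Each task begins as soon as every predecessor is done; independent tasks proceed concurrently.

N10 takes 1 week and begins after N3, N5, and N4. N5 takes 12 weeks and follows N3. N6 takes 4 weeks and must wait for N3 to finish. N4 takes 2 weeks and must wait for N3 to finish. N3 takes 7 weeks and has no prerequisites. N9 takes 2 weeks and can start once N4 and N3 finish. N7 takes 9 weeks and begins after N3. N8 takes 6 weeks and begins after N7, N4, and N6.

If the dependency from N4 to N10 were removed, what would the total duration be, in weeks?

22

Original critical path: N3→N7→N8 = 7+9+6 = 22 ⇒ 22 weeks.
Dropping N4→N10 doesn't change N10's earliest start (19); another predecessor still binds.
After: N3→N7→N8 = 7+9+6 = 22 → 22 weeks.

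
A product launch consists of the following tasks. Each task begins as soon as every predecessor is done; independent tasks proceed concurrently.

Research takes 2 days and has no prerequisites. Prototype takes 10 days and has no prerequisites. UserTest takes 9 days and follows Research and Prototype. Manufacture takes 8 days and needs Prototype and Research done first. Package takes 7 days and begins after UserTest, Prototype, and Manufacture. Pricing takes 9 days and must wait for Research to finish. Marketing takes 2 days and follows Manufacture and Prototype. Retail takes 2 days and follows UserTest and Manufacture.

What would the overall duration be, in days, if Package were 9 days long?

28

Baseline: Prototype→UserTest→Package = 10+9+7 = 26 → 26 days.
Package is on the critical path; changing it to 9 makes that path 28 days.
No other chain overtakes it, so the finish is 28 days.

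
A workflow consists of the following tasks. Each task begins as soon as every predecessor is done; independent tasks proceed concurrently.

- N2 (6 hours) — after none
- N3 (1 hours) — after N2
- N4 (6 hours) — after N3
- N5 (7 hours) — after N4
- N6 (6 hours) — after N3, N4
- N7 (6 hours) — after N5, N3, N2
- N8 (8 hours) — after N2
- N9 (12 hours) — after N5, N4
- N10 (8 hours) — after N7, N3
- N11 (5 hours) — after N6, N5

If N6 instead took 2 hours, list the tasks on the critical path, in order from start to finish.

N2, N3, N4, N5, N7, N10

Critical path before the change: N2→N3→N4→N5→N7→N10 = 6+1+6+7+6+8 = 34 giving 34 hours.
The longest path through N6 is only 24 hours, so N6 has float 10.
No other chain overtakes it, so the finish is 34 hours.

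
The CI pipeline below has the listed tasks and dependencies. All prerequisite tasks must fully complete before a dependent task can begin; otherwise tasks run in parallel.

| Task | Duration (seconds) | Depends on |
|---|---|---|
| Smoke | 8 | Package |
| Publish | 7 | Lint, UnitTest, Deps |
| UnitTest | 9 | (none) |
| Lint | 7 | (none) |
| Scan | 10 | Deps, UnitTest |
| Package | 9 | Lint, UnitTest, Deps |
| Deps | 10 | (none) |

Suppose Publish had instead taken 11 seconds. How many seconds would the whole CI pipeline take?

Baseline: Deps→Package→Smoke = 10+9+8 = 27 → 27 seconds.
Publish is off the critical path — its longest chain is 17 seconds, giving 10 of slack.
That remains the longest chain; total 27 seconds.

27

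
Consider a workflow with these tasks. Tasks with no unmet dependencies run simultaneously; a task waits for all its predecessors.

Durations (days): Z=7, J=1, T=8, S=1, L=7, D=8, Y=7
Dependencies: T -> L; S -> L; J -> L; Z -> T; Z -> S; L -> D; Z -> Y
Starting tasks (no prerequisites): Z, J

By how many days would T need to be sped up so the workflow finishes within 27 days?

3

Current finish: 30 days; target: 27.
T is on every critical path, so each day cut from T cuts the finish by one (this holds down to a finish of 23).
Need 30 − 27 = 3 days off T → T becomes 5 days, finish becomes 27.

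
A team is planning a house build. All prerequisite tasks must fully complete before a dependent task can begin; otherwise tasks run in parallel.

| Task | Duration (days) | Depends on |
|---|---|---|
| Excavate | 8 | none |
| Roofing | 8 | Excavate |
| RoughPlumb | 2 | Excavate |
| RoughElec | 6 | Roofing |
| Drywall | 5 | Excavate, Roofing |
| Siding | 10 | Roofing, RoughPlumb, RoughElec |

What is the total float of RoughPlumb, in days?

12

The longest chain is Excavate→Roofing→RoughElec→Siding = 8+8+6+10 = 32; overall finish 32 days.
RoughPlumb finishes as early as 10 and must finish by 22.
Slack of RoughPlumb = 20 − 8 = 12 days.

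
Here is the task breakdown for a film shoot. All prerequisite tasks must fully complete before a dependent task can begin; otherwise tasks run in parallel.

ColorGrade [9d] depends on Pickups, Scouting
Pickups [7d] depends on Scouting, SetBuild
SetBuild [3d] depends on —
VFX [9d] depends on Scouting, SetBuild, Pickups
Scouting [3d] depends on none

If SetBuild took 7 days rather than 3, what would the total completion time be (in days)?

23

As given, the longest chain is SetBuild→Pickups→VFX = 3+7+9 = 19, so the finish is 19 days.
Since SetBuild is critical, the +4 change carries straight to that chain (now 23 days).
The critical path is still SetBuild→Pickups→VFX; finish is now 23 days.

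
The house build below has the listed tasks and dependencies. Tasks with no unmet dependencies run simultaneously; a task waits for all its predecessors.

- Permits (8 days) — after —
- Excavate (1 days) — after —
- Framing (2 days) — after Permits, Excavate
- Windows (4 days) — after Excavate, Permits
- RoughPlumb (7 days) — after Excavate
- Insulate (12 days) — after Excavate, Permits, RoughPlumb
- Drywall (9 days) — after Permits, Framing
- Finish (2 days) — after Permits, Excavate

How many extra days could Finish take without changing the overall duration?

Critical path: Permits→Insulate = 8+12 = 20, so the finish is 20 days.
Finish finishes as early as 10 and must finish by 20.
Float = 20 − 10 = 10.

10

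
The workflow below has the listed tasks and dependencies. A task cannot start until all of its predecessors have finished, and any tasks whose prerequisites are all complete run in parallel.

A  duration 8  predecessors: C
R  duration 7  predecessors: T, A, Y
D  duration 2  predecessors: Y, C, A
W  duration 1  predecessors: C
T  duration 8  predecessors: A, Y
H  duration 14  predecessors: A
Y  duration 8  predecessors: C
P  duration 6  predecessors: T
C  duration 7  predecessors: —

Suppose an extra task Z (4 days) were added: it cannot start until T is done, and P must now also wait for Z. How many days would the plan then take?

33

Originally the plan takes 30 days.
With Z inserted, P now waits for max(T, Z).
New critical path: C→Y→T→Z→P = 7+8+8+4+6 = 33 ⇒ 33 days.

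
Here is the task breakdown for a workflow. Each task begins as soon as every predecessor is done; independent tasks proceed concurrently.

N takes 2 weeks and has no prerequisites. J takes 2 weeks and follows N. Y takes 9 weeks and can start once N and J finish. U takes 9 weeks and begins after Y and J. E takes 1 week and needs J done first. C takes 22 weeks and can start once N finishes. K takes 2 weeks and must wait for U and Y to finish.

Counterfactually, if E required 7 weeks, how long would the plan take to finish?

24

The binding path is N→J→Y→U→K = 2+2+9+9+2 = 24; finish at 24 weeks.
The longest path through E is only 5 weeks, so E has float 19.
That remains the longest chain; total 24 weeks.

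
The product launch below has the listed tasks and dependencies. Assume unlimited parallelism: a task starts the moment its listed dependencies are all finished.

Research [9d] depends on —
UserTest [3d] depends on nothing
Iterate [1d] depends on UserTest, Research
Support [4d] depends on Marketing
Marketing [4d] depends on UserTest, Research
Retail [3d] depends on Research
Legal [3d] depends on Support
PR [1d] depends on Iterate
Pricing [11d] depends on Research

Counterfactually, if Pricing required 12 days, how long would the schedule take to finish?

21

Actual critical path: Research→Pricing = 9+11 = 20 ⇒ 20 days.
Pricing lies on that path, so at 12 days the path becomes 21 days.
That remains the longest chain; total 21 days.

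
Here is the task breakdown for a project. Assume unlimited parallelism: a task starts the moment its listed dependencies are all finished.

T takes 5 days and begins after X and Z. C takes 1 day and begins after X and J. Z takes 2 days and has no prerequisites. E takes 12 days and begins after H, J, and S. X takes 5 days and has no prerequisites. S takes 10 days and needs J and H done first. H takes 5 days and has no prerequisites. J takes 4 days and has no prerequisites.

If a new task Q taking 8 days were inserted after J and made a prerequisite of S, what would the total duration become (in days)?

34

Originally the job takes 27 days.
With Q inserted, S now waits for max(J, H, Q).
New critical path: J→Q→S→E = 4+8+10+12 = 34 ⇒ 34 days.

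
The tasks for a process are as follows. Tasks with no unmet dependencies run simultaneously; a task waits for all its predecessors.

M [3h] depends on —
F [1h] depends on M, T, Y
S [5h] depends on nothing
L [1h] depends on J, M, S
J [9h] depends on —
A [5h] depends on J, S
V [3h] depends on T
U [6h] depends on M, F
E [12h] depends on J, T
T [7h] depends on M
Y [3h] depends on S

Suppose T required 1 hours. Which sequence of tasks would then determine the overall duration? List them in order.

J, E

Actual critical path: M→T→E = 3+7+12 = 22 ⇒ 22 hours.
T lies on that path, so at 1 hour the path becomes 16 hours.
Now J→E = 9+12 = 21 is longest, so the finish becomes 21 hours.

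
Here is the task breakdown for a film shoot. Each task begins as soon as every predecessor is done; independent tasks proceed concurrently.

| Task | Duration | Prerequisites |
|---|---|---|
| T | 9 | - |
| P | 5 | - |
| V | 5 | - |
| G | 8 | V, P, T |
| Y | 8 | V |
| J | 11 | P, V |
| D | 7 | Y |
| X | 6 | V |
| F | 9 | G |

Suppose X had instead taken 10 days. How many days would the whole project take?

26

Critical path before the change: T→G→F = 9+8+9 = 26 giving 26 days.
X is off the critical path — its longest chain is 11 days, giving 15 of slack.
No other chain overtakes it, so the finish is 26 days.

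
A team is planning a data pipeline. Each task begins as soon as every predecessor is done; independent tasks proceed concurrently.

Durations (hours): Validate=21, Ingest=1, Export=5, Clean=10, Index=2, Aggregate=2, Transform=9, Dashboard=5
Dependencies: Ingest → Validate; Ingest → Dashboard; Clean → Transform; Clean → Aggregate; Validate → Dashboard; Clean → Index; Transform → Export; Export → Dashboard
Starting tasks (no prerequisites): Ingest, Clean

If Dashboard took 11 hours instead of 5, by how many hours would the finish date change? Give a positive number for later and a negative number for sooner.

6

Baseline: Clean→Transform→Export→Dashboard = 10+9+5+5 = 29 → 29 hours.
Since Dashboard is critical, the +6 change carries straight to that chain (now 35 hours).
No other chain overtakes it, so the finish is 35 hours.
Change in finish: 35 − 29 = +6 hours.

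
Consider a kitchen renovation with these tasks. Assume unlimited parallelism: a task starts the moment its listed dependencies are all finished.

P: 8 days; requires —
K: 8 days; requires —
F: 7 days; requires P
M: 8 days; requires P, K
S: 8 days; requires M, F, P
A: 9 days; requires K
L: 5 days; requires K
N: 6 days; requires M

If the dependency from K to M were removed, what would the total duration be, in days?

24

Original critical path: P→M→S = 8+8+8 = 24 ⇒ 24 days.
Dropping K→M doesn't change M's earliest start (8); another predecessor still binds.
The longest chain is now P→M→S = 8+8+8 = 24, so the plan takes 24 days.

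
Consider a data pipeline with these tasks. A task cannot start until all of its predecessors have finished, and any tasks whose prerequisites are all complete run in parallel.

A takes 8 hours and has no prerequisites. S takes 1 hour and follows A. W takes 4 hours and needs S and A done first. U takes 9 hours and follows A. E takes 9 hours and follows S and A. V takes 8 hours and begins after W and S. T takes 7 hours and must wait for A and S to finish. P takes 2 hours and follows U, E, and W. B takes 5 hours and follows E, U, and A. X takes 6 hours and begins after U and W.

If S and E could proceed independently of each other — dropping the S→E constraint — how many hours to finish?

With the dependency in place, A→S→E→B = 8+1+9+5 = 23 sets the finish at 23 hours.
Without S→E, E's earliest start moves from 9 to 8.
New critical path: A→U→X = 8+9+6 = 23 ⇒ 23 hours.

23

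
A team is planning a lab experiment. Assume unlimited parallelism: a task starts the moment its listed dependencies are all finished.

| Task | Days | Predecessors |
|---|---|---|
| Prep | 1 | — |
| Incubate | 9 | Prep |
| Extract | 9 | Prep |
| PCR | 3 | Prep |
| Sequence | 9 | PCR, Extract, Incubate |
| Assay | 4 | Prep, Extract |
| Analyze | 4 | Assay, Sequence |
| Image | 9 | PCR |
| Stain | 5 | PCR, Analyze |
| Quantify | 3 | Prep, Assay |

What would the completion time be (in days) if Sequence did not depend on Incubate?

Before: longest chain Prep→Incubate→Sequence→Analyze→Stain = 1+9+9+4+5 = 28, finish 28.
Dropping Incubate→Sequence doesn't change Sequence's earliest start (10); another predecessor still binds.
The longest chain is now Prep→Extract→Sequence→Analyze→Stain = 1+9+9+4+5 = 28, so the project takes 28 days.

28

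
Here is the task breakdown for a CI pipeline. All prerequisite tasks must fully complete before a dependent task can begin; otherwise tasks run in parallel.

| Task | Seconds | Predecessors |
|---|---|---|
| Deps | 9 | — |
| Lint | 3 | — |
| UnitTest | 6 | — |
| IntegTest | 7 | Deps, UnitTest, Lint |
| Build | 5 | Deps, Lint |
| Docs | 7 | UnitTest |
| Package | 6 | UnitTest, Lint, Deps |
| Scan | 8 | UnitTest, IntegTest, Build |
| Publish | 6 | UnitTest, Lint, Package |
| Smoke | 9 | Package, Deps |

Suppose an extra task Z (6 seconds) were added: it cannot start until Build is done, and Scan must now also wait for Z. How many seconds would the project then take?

Originally the project takes 24 seconds.
With Z inserted, Scan now waits for max(UnitTest, IntegTest, Build, Z).
New critical path: Deps→Build→Z→Scan = 9+5+6+8 = 28 ⇒ 28 seconds.

28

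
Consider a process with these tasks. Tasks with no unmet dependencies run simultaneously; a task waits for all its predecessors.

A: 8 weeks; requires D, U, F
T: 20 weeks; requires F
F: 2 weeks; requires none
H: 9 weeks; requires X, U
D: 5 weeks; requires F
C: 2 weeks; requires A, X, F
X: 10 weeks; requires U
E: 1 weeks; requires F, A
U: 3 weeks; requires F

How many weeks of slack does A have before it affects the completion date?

F→U→X→H = 2+3+10+9 = 24 sets the makespan at 24 weeks.
The longest chain containing A totals 17 weeks.
So A can slip 22 − 15 = 7 weeks.

7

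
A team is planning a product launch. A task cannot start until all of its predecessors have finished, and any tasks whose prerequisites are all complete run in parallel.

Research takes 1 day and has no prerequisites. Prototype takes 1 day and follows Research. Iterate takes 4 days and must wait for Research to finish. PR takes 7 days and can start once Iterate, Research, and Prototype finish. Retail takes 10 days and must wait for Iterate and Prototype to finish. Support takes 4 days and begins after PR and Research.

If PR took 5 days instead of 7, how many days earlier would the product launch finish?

1

Baseline: Research→Iterate→PR→Support = 1+4+7+4 = 16 → 16 days.
PR is on the critical path; changing it to 5 makes that path 14 days.
Now Research→Iterate→Retail = 1+4+10 = 15 is longest, so the finish becomes 15 days.
Change in finish: 15 − 16 = -1 days.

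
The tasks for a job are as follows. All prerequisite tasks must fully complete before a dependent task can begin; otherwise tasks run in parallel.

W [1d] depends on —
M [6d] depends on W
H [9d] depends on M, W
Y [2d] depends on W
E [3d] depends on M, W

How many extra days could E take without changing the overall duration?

6

The longest chain is W→M→H = 1+6+9 = 16; overall finish 16 days.
The longest chain containing E totals 10 days.
Float = 16 − 10 = 6.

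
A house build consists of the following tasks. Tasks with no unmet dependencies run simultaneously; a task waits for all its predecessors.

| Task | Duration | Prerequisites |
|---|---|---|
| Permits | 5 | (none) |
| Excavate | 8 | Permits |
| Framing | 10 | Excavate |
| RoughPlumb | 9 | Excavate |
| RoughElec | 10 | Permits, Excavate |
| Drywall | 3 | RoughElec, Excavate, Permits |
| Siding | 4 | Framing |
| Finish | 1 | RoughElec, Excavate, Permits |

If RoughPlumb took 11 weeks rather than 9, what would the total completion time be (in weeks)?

Actual critical path: Permits→Excavate→Framing→Siding = 5+8+10+4 = 27 ⇒ 27 weeks.
RoughPlumb is off the critical path — its longest chain is 22 weeks, giving 5 of slack.
No other chain overtakes it, so the finish is 27 weeks.

27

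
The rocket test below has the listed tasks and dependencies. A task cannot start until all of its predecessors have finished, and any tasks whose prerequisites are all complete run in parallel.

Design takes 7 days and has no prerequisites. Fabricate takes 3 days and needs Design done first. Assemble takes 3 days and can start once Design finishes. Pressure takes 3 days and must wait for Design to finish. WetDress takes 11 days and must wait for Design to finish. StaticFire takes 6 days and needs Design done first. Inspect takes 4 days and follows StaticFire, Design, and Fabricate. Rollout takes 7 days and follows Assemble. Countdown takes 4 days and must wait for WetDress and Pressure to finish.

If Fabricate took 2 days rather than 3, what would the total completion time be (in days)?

Actual critical path: Design→WetDress→Countdown = 7+11+4 = 22 ⇒ 22 days.
Fabricate is off the critical path — its longest chain is 14 days, giving 8 of slack.
No other chain overtakes it, so the finish is 22 days.

22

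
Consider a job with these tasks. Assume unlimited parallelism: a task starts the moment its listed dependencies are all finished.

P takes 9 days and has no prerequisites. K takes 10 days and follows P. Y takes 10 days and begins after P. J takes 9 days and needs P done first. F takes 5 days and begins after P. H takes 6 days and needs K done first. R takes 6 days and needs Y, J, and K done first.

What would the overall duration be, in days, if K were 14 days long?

Actual critical path: P→K→H = 9+10+6 = 25 ⇒ 25 days.
K lies on that path, so at 14 days the path becomes 29 days.
No other chain overtakes it, so the finish is 29 days.

29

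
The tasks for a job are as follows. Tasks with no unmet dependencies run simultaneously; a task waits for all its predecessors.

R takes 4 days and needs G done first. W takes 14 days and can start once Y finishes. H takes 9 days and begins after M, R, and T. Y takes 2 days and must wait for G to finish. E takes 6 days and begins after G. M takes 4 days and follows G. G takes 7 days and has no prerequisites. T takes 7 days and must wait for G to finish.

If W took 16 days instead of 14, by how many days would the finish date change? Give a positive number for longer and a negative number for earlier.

2

Critical path before the change: G→Y→W = 7+2+14 = 23 giving 23 days.
W lies on that path, so at 16 days the path becomes 25 days.
The critical path is still G→Y→W; finish is now 25 days.
Change in finish: 25 − 23 = +2 days.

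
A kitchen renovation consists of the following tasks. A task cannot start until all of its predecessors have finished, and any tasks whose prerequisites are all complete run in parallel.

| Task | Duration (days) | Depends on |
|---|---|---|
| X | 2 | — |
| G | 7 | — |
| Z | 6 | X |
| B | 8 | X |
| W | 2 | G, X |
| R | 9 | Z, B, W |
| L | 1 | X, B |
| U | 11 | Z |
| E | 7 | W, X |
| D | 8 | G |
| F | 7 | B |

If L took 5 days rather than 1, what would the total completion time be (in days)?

19

The binding path is X→Z→U = 2+6+11 = 19; finish at 19 days.
The longest path through L is only 11 days, so L has float 8.
That remains the longest chain; total 19 days.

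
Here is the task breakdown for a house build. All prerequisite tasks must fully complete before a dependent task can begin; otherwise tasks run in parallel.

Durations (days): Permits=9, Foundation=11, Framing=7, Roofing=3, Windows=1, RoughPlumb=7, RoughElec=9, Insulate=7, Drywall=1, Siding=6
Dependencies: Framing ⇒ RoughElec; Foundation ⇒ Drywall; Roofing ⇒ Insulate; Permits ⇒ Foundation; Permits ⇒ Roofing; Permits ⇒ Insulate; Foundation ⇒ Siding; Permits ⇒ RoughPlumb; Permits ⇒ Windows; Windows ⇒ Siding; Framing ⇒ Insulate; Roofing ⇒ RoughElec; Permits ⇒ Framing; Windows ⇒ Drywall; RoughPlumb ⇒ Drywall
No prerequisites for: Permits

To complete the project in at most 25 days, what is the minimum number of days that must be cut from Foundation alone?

Current finish: 26 days; target: 25.
Foundation is on every critical path, so each day cut from Foundation cuts the finish by one (this holds down to a finish of 25).
Need 26 − 25 = 1 day off Foundation → Foundation becomes 10 days, finish becomes 25.

1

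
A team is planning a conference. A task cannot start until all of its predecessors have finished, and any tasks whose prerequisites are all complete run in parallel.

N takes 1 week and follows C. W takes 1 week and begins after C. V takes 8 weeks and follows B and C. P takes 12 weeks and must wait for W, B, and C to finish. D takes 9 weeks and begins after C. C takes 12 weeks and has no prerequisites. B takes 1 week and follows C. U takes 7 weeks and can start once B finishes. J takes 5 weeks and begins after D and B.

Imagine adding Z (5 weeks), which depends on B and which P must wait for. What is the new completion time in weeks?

Originally the schedule takes 26 weeks.
With Z inserted, P now waits for max(W, B, C, Z).
New critical path: C→B→Z→P = 12+1+5+12 = 30 ⇒ 30 weeks.

30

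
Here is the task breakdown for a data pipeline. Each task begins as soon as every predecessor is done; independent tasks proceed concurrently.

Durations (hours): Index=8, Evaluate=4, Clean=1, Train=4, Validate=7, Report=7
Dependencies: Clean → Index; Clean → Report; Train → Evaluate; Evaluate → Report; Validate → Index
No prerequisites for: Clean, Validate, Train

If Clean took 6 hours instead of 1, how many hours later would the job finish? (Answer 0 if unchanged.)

Actual critical path: Validate→Index = 7+8 = 15 ⇒ 15 hours.
Clean has 6 hours of float (longest path through it is 9).
No other chain overtakes it, so the finish is 15 hours.
Change in finish: 15 − 15 = +0 hours.

0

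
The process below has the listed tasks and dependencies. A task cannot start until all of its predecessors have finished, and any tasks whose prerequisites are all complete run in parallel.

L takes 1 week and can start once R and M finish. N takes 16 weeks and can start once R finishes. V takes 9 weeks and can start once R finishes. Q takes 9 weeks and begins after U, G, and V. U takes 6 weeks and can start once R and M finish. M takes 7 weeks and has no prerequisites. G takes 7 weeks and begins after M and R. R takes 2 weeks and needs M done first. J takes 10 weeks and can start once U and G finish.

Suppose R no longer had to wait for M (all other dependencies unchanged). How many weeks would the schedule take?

Original critical path: M→R→V→Q = 7+2+9+9 = 27 ⇒ 27 weeks.
Without M→R, R's earliest start moves from 7 to 0.
The longest chain is now M→G→J = 7+7+10 = 24, so the schedule takes 24 weeks.

24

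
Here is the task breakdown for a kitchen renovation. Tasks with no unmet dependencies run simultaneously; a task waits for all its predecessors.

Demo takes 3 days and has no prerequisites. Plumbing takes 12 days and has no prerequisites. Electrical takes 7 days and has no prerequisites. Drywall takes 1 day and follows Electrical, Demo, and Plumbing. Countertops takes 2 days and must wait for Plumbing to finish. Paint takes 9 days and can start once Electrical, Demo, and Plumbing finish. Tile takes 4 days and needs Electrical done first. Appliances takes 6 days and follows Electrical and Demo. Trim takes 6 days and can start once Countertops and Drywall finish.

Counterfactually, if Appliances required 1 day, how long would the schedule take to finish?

Critical path before the change: Plumbing→Paint = 12+9 = 21 giving 21 days.
Appliances is off the critical path — its longest chain is 13 days, giving 8 of slack.
That remains the longest chain; total 21 days.

21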